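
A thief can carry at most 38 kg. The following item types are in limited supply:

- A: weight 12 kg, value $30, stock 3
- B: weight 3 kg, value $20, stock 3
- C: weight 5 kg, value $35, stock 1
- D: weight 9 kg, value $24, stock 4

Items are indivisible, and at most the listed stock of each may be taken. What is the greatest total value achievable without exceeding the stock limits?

Top feasible selections:
- 2×A + 3×B + 1×C: weight 38, value 155
- 1×A + 3×B + 1×C + 1×D: weight 35, value 149
Best: $155.

$155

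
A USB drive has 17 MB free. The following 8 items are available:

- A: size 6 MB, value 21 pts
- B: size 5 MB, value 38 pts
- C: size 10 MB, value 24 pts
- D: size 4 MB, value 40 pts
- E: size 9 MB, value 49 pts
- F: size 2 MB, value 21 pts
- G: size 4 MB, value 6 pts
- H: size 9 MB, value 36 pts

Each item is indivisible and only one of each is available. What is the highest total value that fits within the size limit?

Check high-value combinations within 17 MB:
- A+B+D+F: size 6+5+4+2=17, value 21+38+40+21=120
- D+E+F: size 4+9+2=15, value 40+49+21=110
- B+E+F: size 5+9+2=16, value 38+49+21=108
- B+D+F+G: size 5+4+2+4=15, value 38+40+21+6=105
- B+D+F: size 5+4+2=11, value 38+40+21=99
Best: 120 pts.

120 pts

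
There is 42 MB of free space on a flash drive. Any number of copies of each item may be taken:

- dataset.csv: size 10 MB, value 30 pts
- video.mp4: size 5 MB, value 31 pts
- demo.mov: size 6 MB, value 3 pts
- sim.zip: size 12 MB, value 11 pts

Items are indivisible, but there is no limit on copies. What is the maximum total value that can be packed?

Best value-per-unit is video.mp4 at 31/5, and filling with it alone uses size 8×5=40. No mix of the others beats 8×31 = 248.

248 pts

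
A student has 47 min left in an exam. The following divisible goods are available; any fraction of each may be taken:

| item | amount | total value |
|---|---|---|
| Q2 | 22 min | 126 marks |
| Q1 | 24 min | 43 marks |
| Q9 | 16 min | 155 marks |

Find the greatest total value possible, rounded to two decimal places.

Take in order of value per unit:
- Q9 (155/16 per unit): all 16 → value 155, running total 155.00
- Q2 (126/22 per unit): all 22 → value 126, running total 281.00
- Q1 (43/24 per unit): 9 of 24 → value 9×43/24 = 16.1250, running total 297.13
Total 297.13.

297.13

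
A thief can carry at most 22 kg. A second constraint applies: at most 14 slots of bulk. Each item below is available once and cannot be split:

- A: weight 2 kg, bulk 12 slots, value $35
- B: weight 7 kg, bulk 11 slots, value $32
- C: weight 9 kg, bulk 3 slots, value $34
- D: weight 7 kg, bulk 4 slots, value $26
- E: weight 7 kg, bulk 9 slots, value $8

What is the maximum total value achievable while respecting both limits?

$66

Feasible sets respecting both limits:
- B+C: weight 16, bulk 14, value 66
- C+D: weight 16, bulk 7, value 60
- C+E: weight 16, bulk 12, value 42
Best: $66.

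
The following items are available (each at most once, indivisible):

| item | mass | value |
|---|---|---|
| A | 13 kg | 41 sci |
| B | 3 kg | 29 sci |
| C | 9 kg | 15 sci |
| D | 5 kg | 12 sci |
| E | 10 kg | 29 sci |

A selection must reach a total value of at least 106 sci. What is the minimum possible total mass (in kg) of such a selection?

Subsets with value ≥ 106, sorted by total mass:
- A+B+D+E: mass 31, value 111
- A+B+C+E: mass 35, value 114
- A+B+C+D+E: mass 40, value 126
Minimum mass: 31 kg.

31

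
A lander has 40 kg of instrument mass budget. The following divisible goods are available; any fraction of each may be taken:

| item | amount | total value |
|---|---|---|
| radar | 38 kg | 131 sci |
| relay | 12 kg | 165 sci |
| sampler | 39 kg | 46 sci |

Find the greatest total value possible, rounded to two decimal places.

Take in order of value per unit:
- relay (165/12 per unit): all 12 → value 165, running total 165.00
- radar (131/38 per unit): 28 of 38 → value 28×131/38 = 96.5263, running total 261.53
Total 261.53.

261.53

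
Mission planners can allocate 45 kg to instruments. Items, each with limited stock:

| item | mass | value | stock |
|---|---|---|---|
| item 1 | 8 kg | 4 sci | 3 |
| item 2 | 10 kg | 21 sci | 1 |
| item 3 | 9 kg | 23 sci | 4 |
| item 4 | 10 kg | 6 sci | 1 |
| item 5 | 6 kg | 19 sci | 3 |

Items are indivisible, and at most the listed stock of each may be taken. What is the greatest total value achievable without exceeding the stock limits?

Best selections within mass 45 and stock limits:
- 3×item 3 + 3×item 5: mass 45, value 126
- 4×item 3 + 1×item 5: mass 42, value 111
Best: 126 sci.

126 sci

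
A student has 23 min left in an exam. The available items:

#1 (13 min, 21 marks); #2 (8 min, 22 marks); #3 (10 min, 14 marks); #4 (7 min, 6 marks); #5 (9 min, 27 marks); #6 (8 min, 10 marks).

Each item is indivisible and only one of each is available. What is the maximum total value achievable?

49 marks

Check high-value combinations within 23 min:
- #2+#5: time 8+9=17, value 22+27=49
- #1+#5: time 13+9=22, value 21+27=48
- #1+#2: time 13+8=21, value 21+22=43
- #3+#5: time 10+9=19, value 14+27=41
Best: 49 marks.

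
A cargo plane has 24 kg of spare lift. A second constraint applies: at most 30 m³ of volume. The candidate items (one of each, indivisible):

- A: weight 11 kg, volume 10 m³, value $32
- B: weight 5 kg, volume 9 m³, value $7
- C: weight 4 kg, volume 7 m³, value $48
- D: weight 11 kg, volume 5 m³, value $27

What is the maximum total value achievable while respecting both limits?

$87

Feasible sets respecting both limits:
- A+B+C: weight 20, volume 26, value 87
- B+C+D: weight 20, volume 21, value 82
- A+C: weight 15, volume 17, value 80
Best: $87.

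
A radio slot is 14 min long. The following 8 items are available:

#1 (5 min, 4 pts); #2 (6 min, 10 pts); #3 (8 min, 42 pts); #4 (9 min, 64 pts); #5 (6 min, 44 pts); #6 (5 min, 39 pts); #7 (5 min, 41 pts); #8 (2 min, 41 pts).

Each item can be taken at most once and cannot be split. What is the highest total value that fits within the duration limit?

126 pts

Check high-value combinations within 14 min:
- #5+#7+#8: duration 6+5+2=13, value 44+41+41=126
- #5+#6+#8: duration 6+5+2=13, value 44+39+41=124
- #6+#7+#8: duration 5+5+2=12, value 39+41+41=121
- #4+#8: duration 9+2=11, value 64+41=105
- #4+#7: duration 9+5=14, value 64+41=105
Best: 126 pts.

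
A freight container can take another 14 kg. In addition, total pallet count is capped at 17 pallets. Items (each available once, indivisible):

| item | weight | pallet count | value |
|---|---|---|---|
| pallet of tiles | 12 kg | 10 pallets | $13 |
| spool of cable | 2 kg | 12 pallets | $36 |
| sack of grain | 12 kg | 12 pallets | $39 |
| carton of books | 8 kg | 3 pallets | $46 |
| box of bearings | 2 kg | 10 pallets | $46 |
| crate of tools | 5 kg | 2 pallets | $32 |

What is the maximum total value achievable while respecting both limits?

$92

Feasible sets respecting both limits:
- carton of books+box of bearings: weight 10, pallet count 13, value 92
- spool of cable+carton of books: weight 10, pallet count 15, value 82
- carton of books+crate of tools: weight 13, pallet count 5, value 78
Best: $92.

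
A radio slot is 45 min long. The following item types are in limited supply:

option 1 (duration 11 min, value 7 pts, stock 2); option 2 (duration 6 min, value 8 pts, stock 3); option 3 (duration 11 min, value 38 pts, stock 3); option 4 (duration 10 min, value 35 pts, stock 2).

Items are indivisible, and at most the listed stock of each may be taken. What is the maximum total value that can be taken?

149 pts

Best selections within duration 45 and stock limits:
- 3×option 3 + 1×option 4: duration 43, value 149
- 2×option 3 + 2×option 4: duration 42, value 146
Best: 149 pts.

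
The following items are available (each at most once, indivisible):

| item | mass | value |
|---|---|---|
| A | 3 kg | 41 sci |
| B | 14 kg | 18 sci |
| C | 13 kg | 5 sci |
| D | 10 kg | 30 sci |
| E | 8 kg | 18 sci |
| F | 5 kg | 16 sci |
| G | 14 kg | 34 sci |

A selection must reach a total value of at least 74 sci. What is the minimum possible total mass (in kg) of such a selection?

16

Subsets with value ≥ 74, sorted by total mass:
- A+E+F: mass 16, value 75
- A+G: mass 17, value 75
- A+D+F: mass 18, value 87
Minimum mass: 16 kg.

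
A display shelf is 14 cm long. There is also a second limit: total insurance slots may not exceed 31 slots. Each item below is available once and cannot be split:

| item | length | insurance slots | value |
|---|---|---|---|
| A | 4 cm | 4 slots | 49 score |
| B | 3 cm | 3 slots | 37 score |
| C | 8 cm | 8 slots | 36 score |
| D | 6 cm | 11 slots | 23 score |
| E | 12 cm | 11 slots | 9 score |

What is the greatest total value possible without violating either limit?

Feasible sets respecting both limits:
- A+B+D: length 13, insurance slots 18, value 109
- A+B: length 7, insurance slots 7, value 86
- A+C: length 12, insurance slots 12, value 85
- B+C: length 11, insurance slots 11, value 73
Best: 109 score.

109 score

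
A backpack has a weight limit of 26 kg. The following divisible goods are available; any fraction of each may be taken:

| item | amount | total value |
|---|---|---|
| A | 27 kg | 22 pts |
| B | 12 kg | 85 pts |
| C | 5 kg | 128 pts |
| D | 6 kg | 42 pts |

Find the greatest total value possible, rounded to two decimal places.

Take in order of value per unit:
- C (128/5 per unit): all 5 → value 128, running total 128.00
- B (85/12 per unit): all 12 → value 85, running total 213.00
- D (42/6 per unit): all 6 → value 42, running total 255.00
- A (22/27 per unit): 3 of 27 → value 3×22/27 = 2.4444, running total 257.44
Total 257.44.

257.44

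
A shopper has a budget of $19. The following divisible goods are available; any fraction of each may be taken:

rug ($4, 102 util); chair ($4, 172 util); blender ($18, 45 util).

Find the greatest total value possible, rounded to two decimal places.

Take in order of value per unit:
- chair (172/4 per unit): all 4 → value 172, running total 172.00
- rug (102/4 per unit): all 4 → value 102, running total 274.00
- blender (45/18 per unit): 11 of 18 → value 11×45/18 = 27.5000, running total 301.50
Total 301.50.

301.50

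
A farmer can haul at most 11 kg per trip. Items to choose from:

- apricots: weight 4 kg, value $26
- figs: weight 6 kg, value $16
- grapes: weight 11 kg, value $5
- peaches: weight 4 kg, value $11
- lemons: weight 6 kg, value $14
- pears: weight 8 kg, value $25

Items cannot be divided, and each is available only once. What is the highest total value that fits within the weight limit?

Check high-value combinations within 11 kg:
- apricots+figs: weight 4+6=10, value 26+16=42
- apricots+lemons: weight 4+6=10, value 26+14=40
- apricots+peaches: weight 4+4=8, value 26+11=37
- figs+peaches: weight 6+4=10, value 16+11=27
- apricots: weight 4, value 26
Best: $42.

$42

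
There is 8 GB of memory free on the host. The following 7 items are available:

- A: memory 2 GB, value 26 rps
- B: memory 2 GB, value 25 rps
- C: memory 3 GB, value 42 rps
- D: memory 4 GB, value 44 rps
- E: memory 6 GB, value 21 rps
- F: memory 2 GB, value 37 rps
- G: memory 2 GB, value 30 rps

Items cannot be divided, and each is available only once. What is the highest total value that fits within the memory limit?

This is a 0/1 knapsack; check combinations near the capacity.
- A+B+F+G: memory 2+2+2+2=8, value 26+25+37+30=118
- D+F+G: memory 4+2+2=8, value 44+37+30=111
- C+F+G: memory 3+2+2=7, value 42+37+30=109
- A+D+F: memory 2+4+2=8, value 26+44+37=107
- B+D+F: memory 2+4+2=8, value 25+44+37=106
Best: 118 rps.

118 rps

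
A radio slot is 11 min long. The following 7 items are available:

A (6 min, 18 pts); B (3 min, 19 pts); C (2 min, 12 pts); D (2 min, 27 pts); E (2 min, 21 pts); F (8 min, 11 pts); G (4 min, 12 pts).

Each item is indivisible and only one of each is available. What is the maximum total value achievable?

79 pts

This is a 0/1 knapsack; check combinations near the capacity.
- B+C+D+E: duration 3+2+2+2=9, value 19+12+27+21=79
- B+D+E+G: duration 3+2+2+4=11, value 19+27+21+12=79
- C+D+E+G: duration 2+2+2+4=10, value 12+27+21+12=72
- B+C+D+G: duration 3+2+2+4=11, value 19+12+27+12=70
Best: 79 pts.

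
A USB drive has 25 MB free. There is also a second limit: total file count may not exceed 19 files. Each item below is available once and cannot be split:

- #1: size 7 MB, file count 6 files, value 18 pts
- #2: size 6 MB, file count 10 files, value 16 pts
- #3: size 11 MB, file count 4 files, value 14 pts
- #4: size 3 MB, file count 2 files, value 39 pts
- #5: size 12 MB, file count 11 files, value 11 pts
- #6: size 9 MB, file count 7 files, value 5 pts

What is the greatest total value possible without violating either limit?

73 pts

Feasible sets respecting both limits:
- #1+#2+#4: size 16, file count 18, value 73
- #1+#3+#4: size 21, file count 12, value 71
- #2+#3+#4: size 20, file count 16, value 69
- #1+#4+#5: size 22, file count 19, value 68
Best: 73 pts.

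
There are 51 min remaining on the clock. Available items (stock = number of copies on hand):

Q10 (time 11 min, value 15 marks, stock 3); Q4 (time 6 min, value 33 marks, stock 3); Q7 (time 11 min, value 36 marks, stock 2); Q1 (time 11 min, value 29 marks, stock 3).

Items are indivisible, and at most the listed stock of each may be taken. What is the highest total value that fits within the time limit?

200 marks

Best selections within time 51 and stock limits:
- 3×Q4 + 2×Q7 + 1×Q1: time 51, value 200
- 3×Q4 + 1×Q7 + 2×Q1: time 51, value 193
Best: 200 marks.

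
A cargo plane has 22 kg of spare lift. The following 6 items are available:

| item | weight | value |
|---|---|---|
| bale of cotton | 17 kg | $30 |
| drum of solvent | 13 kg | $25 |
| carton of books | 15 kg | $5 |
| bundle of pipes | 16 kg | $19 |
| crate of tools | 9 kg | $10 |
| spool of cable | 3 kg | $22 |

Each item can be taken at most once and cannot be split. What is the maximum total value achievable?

$52

This is a 0/1 knapsack; check combinations near the capacity.
- bale of cotton+spool of cable: weight 17+3=20, value 30+22=52
- drum of solvent+spool of cable: weight 13+3=16, value 25+22=47
- bundle of pipes+spool of cable: weight 16+3=19, value 19+22=41
- drum of solvent+crate of tools: weight 13+9=22, value 25+10=35
Best: $52.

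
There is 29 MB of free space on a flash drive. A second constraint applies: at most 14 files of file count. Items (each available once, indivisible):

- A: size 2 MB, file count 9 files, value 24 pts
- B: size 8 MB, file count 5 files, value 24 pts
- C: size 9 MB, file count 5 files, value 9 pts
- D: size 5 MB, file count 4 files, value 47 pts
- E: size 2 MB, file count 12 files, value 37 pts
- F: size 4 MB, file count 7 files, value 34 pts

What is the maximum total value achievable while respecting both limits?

Feasible sets respecting both limits:
- D+F: size 9, file count 11, value 81
- B+C+D: size 22, file count 14, value 80
- A+D: size 7, file count 13, value 71
- B+D: size 13, file count 9, value 71
Best: 81 pts.

81 pts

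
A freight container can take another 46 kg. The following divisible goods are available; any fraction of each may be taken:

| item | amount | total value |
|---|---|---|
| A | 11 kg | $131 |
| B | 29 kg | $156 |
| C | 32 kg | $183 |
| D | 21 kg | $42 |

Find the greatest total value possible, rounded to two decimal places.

Take in order of value per unit:
- A (131/11 per unit): all 11 → value 131, running total 131.00
- C (183/32 per unit): all 32 → value 183, running total 314.00
- B (156/29 per unit): 3 of 29 → value 3×156/29 = 16.1379, running total 330.14
Total 330.14.

330.14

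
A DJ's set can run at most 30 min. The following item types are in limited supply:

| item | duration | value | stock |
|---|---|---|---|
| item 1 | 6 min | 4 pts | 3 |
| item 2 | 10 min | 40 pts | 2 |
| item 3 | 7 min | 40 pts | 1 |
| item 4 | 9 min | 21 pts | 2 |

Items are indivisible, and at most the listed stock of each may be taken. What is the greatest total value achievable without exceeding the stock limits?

Top feasible selections:
- 2×item 2 + 1×item 3: duration 27, value 120
- 1×item 2 + 1×item 3 + 1×item 4: duration 26, value 101
- 2×item 2 + 1×item 4: duration 29, value 101
Best: 120 pts.

120 pts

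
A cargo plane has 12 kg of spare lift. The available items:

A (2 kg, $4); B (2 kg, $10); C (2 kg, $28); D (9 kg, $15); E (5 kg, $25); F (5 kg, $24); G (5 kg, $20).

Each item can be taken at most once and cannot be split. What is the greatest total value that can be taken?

Check high-value combinations within 12 kg:
- C+E+F: weight 2+5+5=12, value 28+25+24=77
- C+E+G: weight 2+5+5=12, value 28+25+20=73
- C+F+G: weight 2+5+5=12, value 28+24+20=72
- A+B+C+E: weight 2+2+2+5=11, value 4+10+28+25=67
Best: $77.

$77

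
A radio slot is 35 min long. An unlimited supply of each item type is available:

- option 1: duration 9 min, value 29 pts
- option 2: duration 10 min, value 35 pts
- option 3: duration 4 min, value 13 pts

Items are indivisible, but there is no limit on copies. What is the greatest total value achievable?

118 pts

Best value-per-unit is option 2 at 35/10; filling with it alone gives 3×35 = 105.
Optimal mix: 3×option 2 + 1×option 3 → duration 34, value 118.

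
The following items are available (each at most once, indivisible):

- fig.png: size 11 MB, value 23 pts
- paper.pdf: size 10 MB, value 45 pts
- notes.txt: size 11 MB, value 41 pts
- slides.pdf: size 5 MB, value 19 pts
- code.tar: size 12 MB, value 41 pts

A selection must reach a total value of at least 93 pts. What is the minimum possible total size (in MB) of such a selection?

26

Subsets with value ≥ 93, sorted by total size:
- paper.pdf+notes.txt+slides.pdf: size 26, value 105
- paper.pdf+slides.pdf+code.tar: size 27, value 105
Minimum size: 26 MB.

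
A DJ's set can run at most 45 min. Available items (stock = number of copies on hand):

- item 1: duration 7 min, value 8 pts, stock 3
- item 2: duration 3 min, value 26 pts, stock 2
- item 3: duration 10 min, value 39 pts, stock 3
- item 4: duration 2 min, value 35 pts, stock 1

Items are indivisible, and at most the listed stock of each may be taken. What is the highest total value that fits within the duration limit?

Best selections within duration 45 and stock limits:
- 1×item 1 + 2×item 2 + 3×item 3 + 1×item 4: duration 45, value 212
- 2×item 2 + 3×item 3 + 1×item 4: duration 38, value 204
- 1×item 1 + 1×item 2 + 3×item 3 + 1×item 4: duration 42, value 186
- 2×item 1 + 2×item 2 + 2×item 3 + 1×item 4: duration 42, value 181
Best: 212 pts.

212 pts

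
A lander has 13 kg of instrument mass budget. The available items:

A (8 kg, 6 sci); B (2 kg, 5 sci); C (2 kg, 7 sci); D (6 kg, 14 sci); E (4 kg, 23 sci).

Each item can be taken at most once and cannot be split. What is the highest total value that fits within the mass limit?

Check high-value combinations within 13 kg:
- C+D+E: mass 2+6+4=12, value 7+14+23=44
- B+D+E: mass 2+6+4=12, value 5+14+23=42
- D+E: mass 6+4=10, value 14+23=37
- B+C+E: mass 2+2+4=8, value 5+7+23=35
- C+E: mass 2+4=6, value 7+23=30
Best: 44 sci.

44 sci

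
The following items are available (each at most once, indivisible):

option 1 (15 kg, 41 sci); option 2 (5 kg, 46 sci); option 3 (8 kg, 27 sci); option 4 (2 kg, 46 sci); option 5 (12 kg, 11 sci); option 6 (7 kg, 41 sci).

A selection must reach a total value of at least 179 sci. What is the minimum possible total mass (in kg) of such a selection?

37

Subsets with value ≥ 179, sorted by total mass:
- option 1+option 2+option 3+option 4+option 6: mass 37, value 201
- option 1+option 2+option 4+option 5+option 6: mass 41, value 185
- option 1+option 2+option 3+option 4+option 5+option 6: mass 49, value 212
Minimum mass: 37 kg.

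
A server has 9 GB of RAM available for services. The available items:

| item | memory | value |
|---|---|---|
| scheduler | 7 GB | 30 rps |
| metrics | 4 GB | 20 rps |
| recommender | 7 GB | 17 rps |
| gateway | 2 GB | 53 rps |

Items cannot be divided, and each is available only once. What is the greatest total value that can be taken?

This is a 0/1 knapsack; check combinations near the capacity.
- scheduler+gateway: memory 7+2=9, value 30+53=83
- metrics+gateway: memory 4+2=6, value 20+53=73
- recommender+gateway: memory 7+2=9, value 17+53=70
- gateway: memory 2, value 53
Best: 83 rps.

83 rps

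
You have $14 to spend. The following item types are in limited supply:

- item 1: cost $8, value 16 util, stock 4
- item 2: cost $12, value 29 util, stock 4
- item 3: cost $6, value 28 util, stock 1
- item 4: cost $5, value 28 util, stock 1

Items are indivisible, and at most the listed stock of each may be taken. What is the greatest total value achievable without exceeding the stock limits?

Top feasible selections:
- 1×item 3 + 1×item 4: cost 11, value 56
- 1×item 1 + 1×item 4: cost 13, value 44
Best: 56 util.

56 util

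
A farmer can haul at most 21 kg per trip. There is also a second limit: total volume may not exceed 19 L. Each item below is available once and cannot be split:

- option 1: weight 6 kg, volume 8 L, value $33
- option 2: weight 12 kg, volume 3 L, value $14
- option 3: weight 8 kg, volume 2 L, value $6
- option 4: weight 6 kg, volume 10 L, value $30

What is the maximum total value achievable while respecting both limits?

Feasible sets respecting both limits:
- option 1+option 4: weight 12, volume 18, value 63
- option 1+option 2: weight 18, volume 11, value 47
- option 2+option 4: weight 18, volume 13, value 44
- option 1+option 3: weight 14, volume 10, value 39
Best: $63.

$63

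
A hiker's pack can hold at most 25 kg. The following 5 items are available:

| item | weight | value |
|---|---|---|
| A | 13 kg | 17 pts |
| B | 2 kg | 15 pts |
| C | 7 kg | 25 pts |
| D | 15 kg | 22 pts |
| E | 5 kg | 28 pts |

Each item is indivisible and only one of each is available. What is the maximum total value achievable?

70 pts

This is a 0/1 knapsack; check combinations near the capacity.
- A+C+E: weight 13+7+5=25, value 17+25+28=70
- B+C+E: weight 2+7+5=14, value 15+25+28=68
- B+D+E: weight 2+15+5=22, value 15+22+28=65
- B+C+D: weight 2+7+15=24, value 15+25+22=62
- A+B+E: weight 13+2+5=20, value 17+15+28=60
Best: 70 pts.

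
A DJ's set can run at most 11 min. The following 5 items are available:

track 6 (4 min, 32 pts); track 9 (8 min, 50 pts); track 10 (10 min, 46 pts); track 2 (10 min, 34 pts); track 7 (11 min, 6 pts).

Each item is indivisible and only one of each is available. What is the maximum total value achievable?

This is a 0/1 knapsack; check combinations near the capacity.
- track 9: duration 8, value 50
- track 10: duration 10, value 46
- track 2: duration 10, value 34
Best: 50 pts.

50 pts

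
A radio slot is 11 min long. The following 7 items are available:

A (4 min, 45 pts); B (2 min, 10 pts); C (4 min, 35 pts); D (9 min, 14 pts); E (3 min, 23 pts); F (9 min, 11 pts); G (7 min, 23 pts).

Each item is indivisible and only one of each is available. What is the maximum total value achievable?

Check high-value combinations within 11 min:
- A+C+E: duration 4+4+3=11, value 45+35+23=103
- A+B+C: duration 4+2+4=10, value 45+10+35=90
- A+C: duration 4+4=8, value 45+35=80
- A+B+E: duration 4+2+3=9, value 45+10+23=78
- A+E: duration 4+3=7, value 45+23=68
Best: 103 pts.

103 pts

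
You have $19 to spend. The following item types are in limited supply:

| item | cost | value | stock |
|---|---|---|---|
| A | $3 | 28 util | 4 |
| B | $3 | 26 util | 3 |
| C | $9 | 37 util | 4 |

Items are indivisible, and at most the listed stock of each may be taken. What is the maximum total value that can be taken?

Best selections within cost 19 and stock limits:
- 4×A + 2×B: cost 18, value 164
- 3×A + 3×B: cost 18, value 162
- 4×A + 1×B: cost 15, value 138
- 3×A + 2×B: cost 15, value 136
Best: 164 util.

164 util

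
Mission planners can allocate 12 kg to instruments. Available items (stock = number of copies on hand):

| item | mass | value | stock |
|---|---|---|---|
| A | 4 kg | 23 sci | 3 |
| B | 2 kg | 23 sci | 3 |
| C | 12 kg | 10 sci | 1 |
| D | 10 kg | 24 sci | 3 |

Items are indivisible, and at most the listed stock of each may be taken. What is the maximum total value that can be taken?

92 sci

Best selections within mass 12 and stock limits:
- 1×A + 3×B: mass 10, value 92
- 2×A + 2×B: mass 12, value 92
Best: 92 sci.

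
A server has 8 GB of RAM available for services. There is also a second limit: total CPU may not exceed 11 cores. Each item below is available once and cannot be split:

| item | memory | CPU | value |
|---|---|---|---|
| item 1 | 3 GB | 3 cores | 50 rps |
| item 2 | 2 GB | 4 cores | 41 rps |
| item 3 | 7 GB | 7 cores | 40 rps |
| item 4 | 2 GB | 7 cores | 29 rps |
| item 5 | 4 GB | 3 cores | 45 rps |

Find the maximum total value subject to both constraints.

95 rps

Feasible sets respecting both limits:
- item 1+item 5: memory 7, CPU 6, value 95
- item 1+item 2: memory 5, CPU 7, value 91
- item 2+item 5: memory 6, CPU 7, value 86
Best: 95 rps.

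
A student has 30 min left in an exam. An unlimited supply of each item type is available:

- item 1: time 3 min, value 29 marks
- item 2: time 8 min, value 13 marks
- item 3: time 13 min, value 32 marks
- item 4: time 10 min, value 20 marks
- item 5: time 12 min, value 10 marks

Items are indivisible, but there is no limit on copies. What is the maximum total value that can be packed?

290 marks

Best value-per-unit is item 1 at 29/3, and filling with it alone uses time 10×3=30. No mix of the others beats 10×29 = 290.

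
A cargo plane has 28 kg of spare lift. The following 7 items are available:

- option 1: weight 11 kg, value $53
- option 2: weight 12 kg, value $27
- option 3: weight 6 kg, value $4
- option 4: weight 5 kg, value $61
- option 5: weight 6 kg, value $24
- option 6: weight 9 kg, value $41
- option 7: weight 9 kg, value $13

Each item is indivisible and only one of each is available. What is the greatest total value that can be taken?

$155

Check high-value combinations within 28 kg:
- option 1+option 4+option 6: weight 11+5+9=25, value 53+61+41=155
- option 1+option 3+option 4+option 5: weight 11+6+5+6=28, value 53+4+61+24=142
- option 1+option 2+option 4: weight 11+12+5=28, value 53+27+61=141
Best: $155.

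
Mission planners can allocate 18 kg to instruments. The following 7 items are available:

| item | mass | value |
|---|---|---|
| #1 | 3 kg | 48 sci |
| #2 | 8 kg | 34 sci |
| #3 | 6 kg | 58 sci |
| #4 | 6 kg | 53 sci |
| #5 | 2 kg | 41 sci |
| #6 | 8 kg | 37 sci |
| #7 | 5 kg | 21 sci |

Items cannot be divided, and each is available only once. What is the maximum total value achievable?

200 sci

This is a 0/1 knapsack; check combinations near the capacity.
- #1+#3+#4+#5: mass 3+6+6+2=17, value 48+58+53+41=200
- #1+#3+#5+#7: mass 3+6+2+5=16, value 48+58+41+21=168
- #1+#4+#5+#7: mass 3+6+2+5=16, value 48+53+41+21=163
- #1+#3+#4: mass 3+6+6=15, value 48+58+53=159
Best: 200 sci.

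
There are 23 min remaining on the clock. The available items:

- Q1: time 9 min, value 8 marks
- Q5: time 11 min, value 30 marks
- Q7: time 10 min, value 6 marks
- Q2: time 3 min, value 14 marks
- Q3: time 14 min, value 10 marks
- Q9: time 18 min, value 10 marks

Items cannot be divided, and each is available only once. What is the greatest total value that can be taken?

Check high-value combinations within 23 min:
- Q1+Q5+Q2: time 9+11+3=23, value 8+30+14=52
- Q5+Q2: time 11+3=14, value 30+14=44
- Q1+Q5: time 9+11=20, value 8+30=38
Best: 52 marks.

52 marks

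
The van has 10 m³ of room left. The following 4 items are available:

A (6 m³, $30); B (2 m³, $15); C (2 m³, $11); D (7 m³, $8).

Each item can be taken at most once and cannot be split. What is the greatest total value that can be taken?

Check high-value combinations within 10 m³:
- A+B+C: volume 6+2+2=10, value 30+15+11=56
- A+B: volume 6+2=8, value 30+15=45
- A+C: volume 6+2=8, value 30+11=41
- A: volume 6, value 30
Best: $56.

$56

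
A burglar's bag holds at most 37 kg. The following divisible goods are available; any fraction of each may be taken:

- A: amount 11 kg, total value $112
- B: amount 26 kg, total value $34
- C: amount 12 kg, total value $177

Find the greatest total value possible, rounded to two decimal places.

307.31

Take in order of value per unit:
- C (177/12 per unit): all 12 → value 177, running total 177.00
- A (112/11 per unit): all 11 → value 112, running total 289.00
- B (34/26 per unit): 14 of 26 → value 14×34/26 = 18.3077, running total 307.31
Total 307.31.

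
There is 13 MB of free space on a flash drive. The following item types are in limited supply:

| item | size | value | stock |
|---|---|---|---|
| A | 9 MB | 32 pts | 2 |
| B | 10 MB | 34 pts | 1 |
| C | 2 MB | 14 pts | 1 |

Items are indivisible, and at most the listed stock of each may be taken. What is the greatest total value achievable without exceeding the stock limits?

48 pts

Best selections within size 13 and stock limits:
- 1×B + 1×C: size 12, value 48
- 1×A + 1×C: size 11, value 46
Best: 48 pts.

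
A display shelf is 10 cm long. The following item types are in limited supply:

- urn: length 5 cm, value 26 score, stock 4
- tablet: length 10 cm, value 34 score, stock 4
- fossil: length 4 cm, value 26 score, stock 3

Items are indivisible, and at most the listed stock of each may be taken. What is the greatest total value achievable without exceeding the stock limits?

Best selections within length 10 and stock limits:
- 2×fossil: length 8, value 52
- 1×urn + 1×fossil: length 9, value 52
- 2×urn: length 10, value 52
- 1×tablet: length 10, value 34
Best: 52 score.

52 score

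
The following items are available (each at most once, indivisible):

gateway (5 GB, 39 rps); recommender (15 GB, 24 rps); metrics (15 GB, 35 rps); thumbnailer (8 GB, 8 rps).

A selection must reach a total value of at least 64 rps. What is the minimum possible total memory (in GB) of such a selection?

Subsets with value ≥ 64, sorted by total memory:
- gateway+metrics: memory 20, value 74
- gateway+metrics+thumbnailer: memory 28, value 82
Minimum memory: 20 GB.

20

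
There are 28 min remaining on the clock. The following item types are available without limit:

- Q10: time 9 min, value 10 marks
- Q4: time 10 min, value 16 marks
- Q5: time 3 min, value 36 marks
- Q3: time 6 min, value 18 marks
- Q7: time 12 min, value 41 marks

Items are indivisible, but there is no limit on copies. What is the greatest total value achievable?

324 marks

Best value-per-unit is Q5 at 36/3, and filling with it alone uses time 9×3=27. No mix of the others beats 9×36 = 324.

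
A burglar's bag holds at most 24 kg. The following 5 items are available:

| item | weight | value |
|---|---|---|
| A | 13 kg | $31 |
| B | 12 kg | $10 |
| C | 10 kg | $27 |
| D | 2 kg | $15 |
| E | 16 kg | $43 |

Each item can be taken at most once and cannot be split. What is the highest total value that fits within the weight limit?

$58

This is a 0/1 knapsack; check combinations near the capacity.
- D+E: weight 2+16=18, value 15+43=58
- A+C: weight 13+10=23, value 31+27=58
- B+C+D: weight 12+10+2=24, value 10+27+15=52
- A+D: weight 13+2=15, value 31+15=46
Best: $58.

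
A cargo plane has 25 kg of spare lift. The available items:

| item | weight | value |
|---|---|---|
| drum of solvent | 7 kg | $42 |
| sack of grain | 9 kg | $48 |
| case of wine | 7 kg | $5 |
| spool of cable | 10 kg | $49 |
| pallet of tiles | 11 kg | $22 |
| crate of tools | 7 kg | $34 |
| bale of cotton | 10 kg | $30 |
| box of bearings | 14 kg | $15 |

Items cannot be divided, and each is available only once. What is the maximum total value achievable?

$125

Check high-value combinations within 25 kg:
- drum of solvent+spool of cable+crate of tools: weight 7+10+7=24, value 42+49+34=125
- drum of solvent+sack of grain+crate of tools: weight 7+9+7=23, value 42+48+34=124
- drum of solvent+crate of tools+bale of cotton: weight 7+7+10=24, value 42+34+30=106
- drum of solvent+pallet of tiles+crate of tools: weight 7+11+7=25, value 42+22+34=98
Best: $125.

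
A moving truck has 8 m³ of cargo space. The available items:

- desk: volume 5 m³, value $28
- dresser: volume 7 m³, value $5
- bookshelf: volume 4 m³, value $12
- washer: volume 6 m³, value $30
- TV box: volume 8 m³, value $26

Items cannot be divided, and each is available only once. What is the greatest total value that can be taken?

Check high-value combinations within 8 m³:
- washer: volume 6, value 30
- desk: volume 5, value 28
- TV box: volume 8, value 26
- bookshelf: volume 4, value 12
- dresser: volume 7, value 5
Best: $30.

$30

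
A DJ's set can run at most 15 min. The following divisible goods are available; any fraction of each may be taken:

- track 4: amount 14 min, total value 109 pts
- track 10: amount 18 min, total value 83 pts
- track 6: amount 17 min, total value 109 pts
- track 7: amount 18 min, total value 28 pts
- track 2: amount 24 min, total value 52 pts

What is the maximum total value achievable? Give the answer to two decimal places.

115.41

Take in order of value per unit:
- track 4 (109/14 per unit): all 14 → value 109, running total 109.00
- track 6 (109/17 per unit): 1 of 17 → value 1×109/17 = 6.4118, running total 115.41
Total 115.41.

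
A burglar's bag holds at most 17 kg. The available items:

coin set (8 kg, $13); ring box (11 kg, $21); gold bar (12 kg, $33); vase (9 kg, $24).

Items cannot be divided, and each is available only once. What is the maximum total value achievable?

Check high-value combinations within 17 kg:
- coin set+vase: weight 8+9=17, value 13+24=37
- gold bar: weight 12, value 33
- vase: weight 9, value 24
- ring box: weight 11, value 21
Best: $37.

$37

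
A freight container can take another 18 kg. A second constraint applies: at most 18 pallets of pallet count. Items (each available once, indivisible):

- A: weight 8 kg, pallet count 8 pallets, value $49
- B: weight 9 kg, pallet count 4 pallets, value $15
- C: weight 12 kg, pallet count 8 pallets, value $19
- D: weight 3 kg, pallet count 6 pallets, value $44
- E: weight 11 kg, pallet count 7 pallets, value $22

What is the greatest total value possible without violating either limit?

Feasible sets respecting both limits:
- A+D: weight 11, pallet count 14, value 93
- D+E: weight 14, pallet count 13, value 66
- A+B: weight 17, pallet count 12, value 64
Best: $93.

$93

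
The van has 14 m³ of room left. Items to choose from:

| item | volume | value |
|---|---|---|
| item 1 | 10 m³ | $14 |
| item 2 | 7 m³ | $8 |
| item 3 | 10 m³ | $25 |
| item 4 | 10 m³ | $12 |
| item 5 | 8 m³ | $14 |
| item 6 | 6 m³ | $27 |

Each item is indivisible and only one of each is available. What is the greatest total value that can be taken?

This is a 0/1 knapsack; check combinations near the capacity.
- item 5+item 6: volume 8+6=14, value 14+27=41
- item 2+item 6: volume 7+6=13, value 8+27=35
- item 6: volume 6, value 27
Best: $41.

$41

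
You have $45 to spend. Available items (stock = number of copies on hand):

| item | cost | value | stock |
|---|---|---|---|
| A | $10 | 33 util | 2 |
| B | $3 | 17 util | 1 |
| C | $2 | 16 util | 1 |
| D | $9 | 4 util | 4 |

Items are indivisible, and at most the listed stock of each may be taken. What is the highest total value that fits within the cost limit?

Top feasible selections:
- 2×A + 1×B + 1×C + 2×D: cost 43, value 107
- 2×A + 1×B + 1×C + 1×D: cost 34, value 103
- 2×A + 1×B + 1×C: cost 25, value 99
Best: 107 util.

107 util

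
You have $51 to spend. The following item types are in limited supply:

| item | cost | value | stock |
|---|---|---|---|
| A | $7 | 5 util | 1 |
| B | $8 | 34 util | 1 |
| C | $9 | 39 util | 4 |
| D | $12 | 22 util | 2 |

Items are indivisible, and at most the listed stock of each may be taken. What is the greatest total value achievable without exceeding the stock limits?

195 util

Top feasible selections:
- 1×A + 1×B + 4×C: cost 51, value 195
- 1×B + 4×C: cost 44, value 190
Best: 195 util.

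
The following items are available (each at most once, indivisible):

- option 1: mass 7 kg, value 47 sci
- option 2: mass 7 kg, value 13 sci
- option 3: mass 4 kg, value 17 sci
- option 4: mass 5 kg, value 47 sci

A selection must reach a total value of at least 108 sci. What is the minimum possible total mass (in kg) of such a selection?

Subsets with value ≥ 108, sorted by total mass:
- option 1+option 3+option 4: mass 16, value 111
- option 1+option 2+option 3+option 4: mass 23, value 124
Minimum mass: 16 kg.

16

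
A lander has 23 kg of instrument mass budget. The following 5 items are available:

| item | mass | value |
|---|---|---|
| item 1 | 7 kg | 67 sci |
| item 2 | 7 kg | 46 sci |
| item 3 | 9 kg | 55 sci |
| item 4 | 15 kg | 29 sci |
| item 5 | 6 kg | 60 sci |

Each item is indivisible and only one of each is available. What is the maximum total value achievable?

Check high-value combinations within 23 kg:
- item 1+item 3+item 5: mass 7+9+6=22, value 67+55+60=182
- item 1+item 2+item 5: mass 7+7+6=20, value 67+46+60=173
- item 1+item 2+item 3: mass 7+7+9=23, value 67+46+55=168
Best: 182 sci.

182 sci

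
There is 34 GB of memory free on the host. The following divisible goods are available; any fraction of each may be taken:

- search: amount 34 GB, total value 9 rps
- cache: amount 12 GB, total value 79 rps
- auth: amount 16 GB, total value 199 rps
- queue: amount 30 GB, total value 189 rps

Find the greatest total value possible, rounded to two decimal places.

Take in order of value per unit:
- auth (199/16 per unit): all 16 → value 199, running total 199.00
- cache (79/12 per unit): all 12 → value 79, running total 278.00
- queue (189/30 per unit): 6 of 30 → value 6×189/30 = 37.8000, running total 315.80
Total 315.80.

315.80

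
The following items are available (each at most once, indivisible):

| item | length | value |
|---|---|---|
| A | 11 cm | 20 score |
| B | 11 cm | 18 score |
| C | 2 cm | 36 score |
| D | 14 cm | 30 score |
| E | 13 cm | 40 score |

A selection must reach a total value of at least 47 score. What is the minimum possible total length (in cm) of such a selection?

Subsets with value ≥ 47, sorted by total length:
- A+C: length 13, value 56
- B+C: length 13, value 54
- C+E: length 15, value 76
Minimum length: 13 cm.

13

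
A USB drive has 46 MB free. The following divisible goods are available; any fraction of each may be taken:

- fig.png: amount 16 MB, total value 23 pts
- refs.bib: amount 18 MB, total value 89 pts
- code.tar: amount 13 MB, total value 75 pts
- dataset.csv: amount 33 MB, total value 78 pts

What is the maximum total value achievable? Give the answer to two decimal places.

Take in order of value per unit:
- code.tar (75/13 per unit): all 13 → value 75, running total 75.00
- refs.bib (89/18 per unit): all 18 → value 89, running total 164.00
- dataset.csv (78/33 per unit): 15 of 33 → value 15×78/33 = 35.4545, running total 199.45
Total 199.45.

199.45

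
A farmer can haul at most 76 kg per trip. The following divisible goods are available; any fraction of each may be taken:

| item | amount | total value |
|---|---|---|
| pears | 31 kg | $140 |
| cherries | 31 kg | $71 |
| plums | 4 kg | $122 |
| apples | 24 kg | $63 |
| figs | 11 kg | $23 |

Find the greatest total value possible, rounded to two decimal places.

363.94

Take in order of value per unit:
- plums (122/4 per unit): all 4 → value 122, running total 122.00
- pears (140/31 per unit): all 31 → value 140, running total 262.00
- apples (63/24 per unit): all 24 → value 63, running total 325.00
- cherries (71/31 per unit): 17 of 31 → value 17×71/31 = 38.9355, running total 363.94
Total 363.94.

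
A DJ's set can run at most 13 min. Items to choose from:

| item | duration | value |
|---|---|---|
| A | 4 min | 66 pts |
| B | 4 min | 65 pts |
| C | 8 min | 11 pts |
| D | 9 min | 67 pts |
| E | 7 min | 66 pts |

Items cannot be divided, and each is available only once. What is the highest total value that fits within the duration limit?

This is a 0/1 knapsack; check combinations near the capacity.
- A+D: duration 4+9=13, value 66+67=133
- A+E: duration 4+7=11, value 66+66=132
- B+D: duration 4+9=13, value 65+67=132
Best: 133 pts.

133 pts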